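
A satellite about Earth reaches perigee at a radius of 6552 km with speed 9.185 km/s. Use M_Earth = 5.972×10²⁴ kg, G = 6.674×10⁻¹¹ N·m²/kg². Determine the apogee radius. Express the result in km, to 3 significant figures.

apogee radius ≈ 14800 km

μ = GM = 6.674×10⁻¹¹ × 5.972×10²⁴ = 3.986×10¹⁴ m³/s².
r_p = 6.552×10⁶ m.
Specific energy ε = v²/2 − μ/r = -1.865×10⁷ J/kg, so a = −μ/(2ε) = 1.069×10⁷ m.
The apsides satisfy r_p + r_a = 2a, so the apogee radius is 2a − r_p = 1.482×10⁷ m = 14819 km.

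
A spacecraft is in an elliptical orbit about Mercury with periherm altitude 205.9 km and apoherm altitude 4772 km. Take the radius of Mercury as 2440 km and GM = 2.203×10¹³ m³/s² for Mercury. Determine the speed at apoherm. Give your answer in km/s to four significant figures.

v ≈ 1.281 km/s

r_p = 2440 + 205.9 = 2645.9 km = 2.6459×10⁶ m.
r_a = 2440 + 4772 = 7212.0 km = 7.2120×10⁶ m.
Semi-major axis a = (r_p + r_a)/2 = 4928.9 km = 4.929×10⁶ m.
Vis-viva: v² = μ(2/r − 1/a) = 2.203×10¹³ × (2.773×10⁻⁷ − 2.029×10⁻⁷) = 1.640×10⁶ m²/s².
v = 1281 m/s = 1.281 km/s.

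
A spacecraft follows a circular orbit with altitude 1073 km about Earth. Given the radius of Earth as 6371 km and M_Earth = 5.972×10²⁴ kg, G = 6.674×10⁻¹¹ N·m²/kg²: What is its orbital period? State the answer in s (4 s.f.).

T ≈ 6392 s

μ = GM = 6.674×10⁻¹¹ × 5.972×10²⁴ = 3.986×10¹⁴ m³/s².
r = 6371 + 1073 = 7444.0 km = 7.4440×10⁶ m.
Kepler's third law: T = 2π√(r³/μ) = 2π√((7.444×10⁶)³ / 3.986×10¹⁴).
r³/μ = 1.035×10⁶ s², so T = 2π × 1.017×10³ = 6.392×10³ s.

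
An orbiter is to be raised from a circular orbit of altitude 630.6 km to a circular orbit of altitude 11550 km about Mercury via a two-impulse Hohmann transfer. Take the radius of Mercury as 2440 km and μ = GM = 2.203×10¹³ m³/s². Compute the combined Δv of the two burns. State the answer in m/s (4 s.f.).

r₁ = 2440 + 630.6 = 3070.6 km = 3.0706×10⁶ m.
r₂ = 2440 + 11550 = 13990 km = 1.3990×10⁷ m.
Transfer ellipse a_t = (r₁ + r₂)/2 = 8.530×10⁶ m.
At r₁: circular v_c1 = √(μ/r₁) = 2679 m/s; transfer-periherm v_p = √[μ(2/r₁ − 1/a_t)] = 3430 m/s.
Δv₁ = v_p − v_c1 = 751.7 m/s.
At r₂: circular v_c2 = √(μ/r₂) = 1255 m/s; transfer-apoherm v_a = √[μ(2/r₂ − 1/a_t)] = 752.9 m/s.
Δv₂ = v_c2 − v_a = 502.0 m/s.
Total Δv = Δv₁ + Δv₂ = 1254 m/s.

Δv_total ≈ 1254 m/s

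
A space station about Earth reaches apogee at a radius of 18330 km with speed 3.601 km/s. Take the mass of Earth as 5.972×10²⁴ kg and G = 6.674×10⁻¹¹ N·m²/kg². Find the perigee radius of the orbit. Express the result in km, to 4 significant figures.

perigee radius ≈ 7788 km

μ = GM = 6.674×10⁻¹¹ × 5.972×10²⁴ = 3.986×10¹⁴ m³/s².
r_a = 1.833×10⁷ m.
Specific energy ε = v²/2 − μ/r = -1.526×10⁷ J/kg, so a = −μ/(2ε) = 1.306×10⁷ m.
The apsides satisfy r_p + r_a = 2a, so the perigee radius is 2a − r_a = 7.788×10⁶ m = 7787.7 km.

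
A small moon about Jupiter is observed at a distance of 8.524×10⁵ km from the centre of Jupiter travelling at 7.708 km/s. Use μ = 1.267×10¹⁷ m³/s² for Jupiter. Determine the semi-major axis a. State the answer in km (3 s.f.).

r = 8.524×10⁸ m.
Vis-viva rearranged: 1/a = 2/r − v²/μ = 2.346×10⁻⁹ − 4.689×10⁻¹⁰ = 1.877×10⁻⁹ m⁻¹.
a = 5.327×10⁸ m = 5.3266×10⁵ km.

a ≈ 5.33×10⁵ km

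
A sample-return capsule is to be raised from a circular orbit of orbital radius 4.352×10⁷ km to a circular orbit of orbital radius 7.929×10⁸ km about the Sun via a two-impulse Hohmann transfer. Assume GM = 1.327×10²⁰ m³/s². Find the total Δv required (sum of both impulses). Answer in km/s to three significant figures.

Δv_total ≈ 29.6 km/s

r₁ = 4.352×10⁷ km = 4.352×10¹⁰ m.
r₂ = 7.929×10⁸ km = 7.929×10¹¹ m.
Transfer ellipse a_t = (r₁ + r₂)/2 = 4.182×10¹¹ m.
At r₁: circular v_c1 = √(μ/r₁) = 55220 m/s; transfer-perihelion v_p = √[μ(2/r₁ − 1/a_t)] = 76030 m/s.
Δv₁ = v_p − v_c1 = 20810 m/s.
At r₂: circular v_c2 = √(μ/r₂) = 12940 m/s; transfer-aphelion v_a = √[μ(2/r₂ − 1/a_t)] = 4173 m/s.
Δv₂ = v_c2 − v_a = 8764 m/s.
Total Δv = Δv₁ + Δv₂ = 29580 m/s = 29.58 km/s.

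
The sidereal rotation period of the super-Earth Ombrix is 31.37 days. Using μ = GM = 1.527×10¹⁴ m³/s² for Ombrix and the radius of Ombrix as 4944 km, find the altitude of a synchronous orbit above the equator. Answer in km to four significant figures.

T = 31.37 days = 2.710×10⁶ s.
A synchronous orbit has period T, so by Kepler's third law a = (μT²/4π²)^(1/3).
μT²/4π² = 1.527×10¹⁴ × (2.710×10⁶)² / 39.48 = 2.841×10²⁵ m³.
a = 3.051×10⁸ m = 3.0515×10⁵ km.
Altitude h = a − R = 3.0515×10⁵ − 4944 = 3.0020×10⁵ km.

h_sync ≈ 3.002×10⁵ km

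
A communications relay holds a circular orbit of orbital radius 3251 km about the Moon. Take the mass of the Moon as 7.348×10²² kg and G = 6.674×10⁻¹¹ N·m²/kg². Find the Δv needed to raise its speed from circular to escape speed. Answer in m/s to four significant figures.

μ = GM = 6.674×10⁻¹¹ × 7.348×10²² = 4.904×10¹² m³/s².
r = 3251 km = 3.251×10⁶ m.
Circular speed v_c = √(μ/r) = 1228 m/s.
Escape speed v_esc = √(2μ/r) = √2 × v_c = 1737 m/s.
Δv = v_esc − v_c = 508.7 m/s.

Δv ≈ 508.7 m/s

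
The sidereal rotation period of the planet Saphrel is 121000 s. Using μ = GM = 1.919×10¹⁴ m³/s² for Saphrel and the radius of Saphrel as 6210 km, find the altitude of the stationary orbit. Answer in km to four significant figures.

A synchronous orbit has period T, so by Kepler's third law a = (μT²/4π²)^(1/3).
μT²/4π² = 1.919×10¹⁴ × (1.210×10⁵)² / 39.48 = 7.117×10²² m³.
a = 4.144×10⁷ m = 41441 km.
Altitude h = a − R = 41441 − 6210 = 35231 km.

h_sync ≈ 35230 km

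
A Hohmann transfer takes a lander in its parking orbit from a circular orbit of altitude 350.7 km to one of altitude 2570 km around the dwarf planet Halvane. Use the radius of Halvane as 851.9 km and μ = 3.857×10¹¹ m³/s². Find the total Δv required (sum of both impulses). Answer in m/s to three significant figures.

r₁ = 851.9 + 350.7 = 1202.6 km = 1.2026×10⁶ m.
r₂ = 851.9 + 2570 = 3421.9 km = 3.4219×10⁶ m.
Transfer ellipse a_t = (r₁ + r₂)/2 = 2.312×10⁶ m.
At r₁: circular v_c1 = √(μ/r₁) = 566.3 m/s; transfer-periapsis v_p = √[μ(2/r₁ − 1/a_t)] = 688.9 m/s.
Δv₁ = v_p − v_c1 = 122.6 m/s.
At r₂: circular v_c2 = √(μ/r₂) = 335.7 m/s; transfer-apoapsis v_a = √[μ(2/r₂ − 1/a_t)] = 242.1 m/s.
Δv₂ = v_c2 − v_a = 93.61 m/s.
Total Δv = Δv₁ + Δv₂ = 216.2 m/s.

Δv_total ≈ 216 m/s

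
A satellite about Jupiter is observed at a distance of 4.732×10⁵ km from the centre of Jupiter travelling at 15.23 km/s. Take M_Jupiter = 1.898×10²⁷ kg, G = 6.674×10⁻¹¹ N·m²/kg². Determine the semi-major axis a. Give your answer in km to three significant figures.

μ = GM = 6.674×10⁻¹¹ × 1.898×10²⁷ = 1.267×10¹⁷ m³/s².
r = 4.732×10⁸ m.
Specific orbital energy ε = v²/2 − μ/r = (15230)²/2 − 1.267×10¹⁷/4.732×10⁸ = -1.517×10⁸ J/kg.
Since ε = −μ/(2a), a = −μ/(2ε) = 4.175×10⁸ m = 4.1746×10⁵ km.

a ≈ 4.17×10⁵ km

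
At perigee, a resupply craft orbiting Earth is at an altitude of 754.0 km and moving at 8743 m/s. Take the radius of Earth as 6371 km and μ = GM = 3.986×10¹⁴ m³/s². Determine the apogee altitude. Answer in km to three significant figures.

apogee altitude ≈ 8990 km

r_p = 6371 + 754.0 = 7125.0 km = 7.125×10⁶ m.
Specific energy ε = v²/2 − μ/r = -1.772×10⁷ J/kg, so a = −μ/(2ε) = 1.124×10⁷ m.
The apsides satisfy r_p + r_a = 2a, so the apogee radius is 2a − r_p = 1.536×10⁷ m = 15364 km.
Apogee altitude = 15364 − 6371 = 8993.5 km.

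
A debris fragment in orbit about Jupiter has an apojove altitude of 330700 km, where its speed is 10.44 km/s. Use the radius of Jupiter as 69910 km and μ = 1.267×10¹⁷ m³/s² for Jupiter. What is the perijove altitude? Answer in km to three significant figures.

r_a = 69910 + 330700 = 4.0061×10⁵ km = 4.006×10⁸ m.
Specific energy ε = v²/2 − μ/r = -2.618×10⁸ J/kg, so a = −μ/(2ε) = 2.420×10⁸ m.
The apsides satisfy r_p + r_a = 2a, so the perijove radius is 2a − r_a = 8.340×10⁷ m = 83401 km.
Perijove altitude = 83401 − 69910 = 13491 km.

perijove altitude ≈ 13500 km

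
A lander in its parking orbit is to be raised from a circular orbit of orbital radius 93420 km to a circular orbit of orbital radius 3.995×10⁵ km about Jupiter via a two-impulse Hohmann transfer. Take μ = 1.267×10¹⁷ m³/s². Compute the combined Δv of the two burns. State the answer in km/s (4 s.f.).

r₁ = 93420 km = 9.342×10⁷ m.
r₂ = 3.995×10⁵ km = 3.995×10⁸ m.
Transfer ellipse a_t = (r₁ + r₂)/2 = 2.465×10⁸ m.
At r₁: circular v_c1 = √(μ/r₁) = 36830 m/s; transfer-perijove v_p = √[μ(2/r₁ − 1/a_t)] = 46890 m/s.
Δv₁ = v_p − v_c1 = 10060 m/s.
At r₂: circular v_c2 = √(μ/r₂) = 17810 m/s; transfer-apojove v_a = √[μ(2/r₂ − 1/a_t)] = 10960 m/s.
Δv₂ = v_c2 − v_a = 6844 m/s.
Total Δv = Δv₁ + Δv₂ = 16900 m/s = 16.90 km/s.

Δv_total ≈ 16.90 km/s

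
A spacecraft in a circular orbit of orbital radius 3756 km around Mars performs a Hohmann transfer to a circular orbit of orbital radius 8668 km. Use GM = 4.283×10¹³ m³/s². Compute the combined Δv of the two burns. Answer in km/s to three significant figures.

Δv_total ≈ 1.11 km/s

r₁ = 3756 km = 3.756×10⁶ m.
r₂ = 8668 km = 8.668×10⁶ m.
Transfer ellipse a_t = (r₁ + r₂)/2 = 6.212×10⁶ m.
At r₁: circular v_c1 = √(μ/r₁) = 3377 m/s; transfer-periapsis v_p = √[μ(2/r₁ − 1/a_t)] = 3989 m/s.
Δv₁ = v_p − v_c1 = 612.1 m/s.
At r₂: circular v_c2 = √(μ/r₂) = 2223 m/s; transfer-apoapsis v_a = √[μ(2/r₂ − 1/a_t)] = 1728 m/s.
Δv₂ = v_c2 − v_a = 494.4 m/s.
Total Δv = Δv₁ + Δv₂ = 1106 m/s = 1.106 km/s.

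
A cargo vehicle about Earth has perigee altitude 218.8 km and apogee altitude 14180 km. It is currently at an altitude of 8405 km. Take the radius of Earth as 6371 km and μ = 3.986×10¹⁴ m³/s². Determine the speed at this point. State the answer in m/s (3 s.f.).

v ≈ 4960 m/s

r_p = 6371 + 218.8 = 6589.8 km = 6.5898×10⁶ m.
r_a = 6371 + 14180 = 20551 km = 2.0551×10⁷ m.
r = 6371 + 8405 = 14776 km = 1.478×10⁷ m.
Semi-major axis a = (r_p + r_a)/2 = 13570 km = 1.357×10⁷ m.
Vis-viva: v² = μ(2/r − 1/a) = 3.986×10¹⁴ × (1.354×10⁻⁷ − 7.369×10⁻⁸) = 2.458×10⁷ m²/s².
v = 4958 m/s.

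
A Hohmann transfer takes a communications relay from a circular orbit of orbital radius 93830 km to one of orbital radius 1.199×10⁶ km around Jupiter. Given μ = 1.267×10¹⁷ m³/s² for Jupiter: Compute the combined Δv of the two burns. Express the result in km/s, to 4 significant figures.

r₁ = 93830 km = 9.383×10⁷ m.
r₂ = 1.199×10⁶ km = 1.199×10⁹ m.
Transfer ellipse a_t = (r₁ + r₂)/2 = 6.464×10⁸ m.
At r₁: circular v_c1 = √(μ/r₁) = 36750 m/s; transfer-perijove v_p = √[μ(2/r₁ − 1/a_t)] = 50050 m/s.
Δv₁ = v_p − v_c1 = 13300 m/s.
At r₂: circular v_c2 = √(μ/r₂) = 10280 m/s; transfer-apojove v_a = √[μ(2/r₂ − 1/a_t)] = 3916 m/s.
Δv₂ = v_c2 − v_a = 6363 m/s.
Total Δv = Δv₁ + Δv₂ = 19660 m/s = 19.66 km/s.

Δv_total ≈ 19.66 km/s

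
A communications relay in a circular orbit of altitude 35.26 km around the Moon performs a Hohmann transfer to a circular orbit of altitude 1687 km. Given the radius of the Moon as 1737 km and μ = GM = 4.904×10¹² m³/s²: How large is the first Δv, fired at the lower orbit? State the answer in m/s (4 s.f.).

r₁ = 1737 + 35.26 = 1772.3 km = 1.7723×10⁶ m.
r₂ = 1737 + 1687 = 3424.0 km = 3.4240×10⁶ m.
Transfer ellipse a_t = (r₁ + r₂)/2 = 2.598×10⁶ m.
At r₁: circular v_c1 = √(μ/r₁) = 1663 m/s; transfer-perilune v_p = √[μ(2/r₁ − 1/a_t)] = 1910 m/s.
Δv₁ = v_p − v_c1 = 246.2 m/s.

Δv ≈ 246.2 m/s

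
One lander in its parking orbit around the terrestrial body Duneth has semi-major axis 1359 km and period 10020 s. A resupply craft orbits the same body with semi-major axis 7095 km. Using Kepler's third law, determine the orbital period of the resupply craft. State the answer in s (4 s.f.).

T₂ ≈ 1.195×10⁵ s

Kepler's third law: T² ∝ a³, so T₂ = T₁ (a₂/a₁)^(3/2).
a₂/a₁ = 5.221, (a₂/a₁)^(3/2) = 11.93.
T₂ = 10020 × 11.93 = 1.195×10⁵ s.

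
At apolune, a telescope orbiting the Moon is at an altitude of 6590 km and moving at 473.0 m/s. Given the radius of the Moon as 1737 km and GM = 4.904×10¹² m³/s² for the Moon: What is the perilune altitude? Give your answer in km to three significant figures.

perilune altitude ≈ 216 km

r_a = 1737 + 6590 = 8327.0 km = 8.327×10⁶ m.
Specific energy ε = v²/2 − μ/r = -4.771×10⁵ J/kg, so a = −μ/(2ε) = 5.140×10⁶ m.
The apsides satisfy r_p + r_a = 2a, so the perilune radius is 2a − r_a = 1.953×10⁶ m = 1952.6 km.
Perilune altitude = 1952.6 − 1737 = 215.56 km.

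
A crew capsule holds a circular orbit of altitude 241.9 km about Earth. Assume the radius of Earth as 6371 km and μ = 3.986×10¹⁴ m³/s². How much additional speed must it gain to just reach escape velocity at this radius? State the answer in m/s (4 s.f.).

Δv ≈ 3216 m/s

r = 6371 + 241.9 = 6612.9 km = 6.6129×10⁶ m.
Circular speed v_c = √(μ/r) = 7764 m/s.
Escape speed v_esc = √(2μ/r) = √2 × v_c = 10980 m/s.
Δv = v_esc − v_c = 3216 m/s.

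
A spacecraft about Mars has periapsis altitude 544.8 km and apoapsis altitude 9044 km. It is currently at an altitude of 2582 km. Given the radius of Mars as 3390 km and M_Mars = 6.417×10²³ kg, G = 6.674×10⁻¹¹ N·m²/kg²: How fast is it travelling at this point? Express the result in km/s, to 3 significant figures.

μ = GM = 6.674×10⁻¹¹ × 6.417×10²³ = 4.283×10¹³ m³/s².
r_p = 3390 + 544.8 = 3934.8 km = 3.9348×10⁶ m.
r_a = 3390 + 9044 = 12434 km = 1.2434×10⁷ m.
r = 3390 + 2582 = 5972.0 km = 5.972×10⁶ m.
Semi-major axis a = (r_p + r_a)/2 = 8184.4 km = 8.184×10⁶ m.
Vis-viva: v² = μ(2/r − 1/a) = 4.283×10¹³ × (3.349×10⁻⁷ − 1.222×10⁻⁷) = 9.110×10⁶ m²/s².
v = 3018 m/s = 3.018 km/s.

v ≈ 3.02 km/s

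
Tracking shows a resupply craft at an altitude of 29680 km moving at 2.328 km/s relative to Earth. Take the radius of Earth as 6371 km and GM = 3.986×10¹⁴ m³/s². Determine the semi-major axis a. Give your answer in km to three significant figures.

r = 6371 + 29680 = 36051 km = 3.605×10⁷ m.
Specific orbital energy ε = v²/2 − μ/r = (2328)²/2 − 3.986×10¹⁴/3.605×10⁷ = -8.347×10⁶ J/kg.
Since ε = −μ/(2a), a = −μ/(2ε) = 2.388×10⁷ m = 23878 km.

a ≈ 23900 km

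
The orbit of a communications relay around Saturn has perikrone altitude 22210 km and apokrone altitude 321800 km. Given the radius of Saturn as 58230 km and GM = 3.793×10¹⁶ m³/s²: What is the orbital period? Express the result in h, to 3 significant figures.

r_p = 58230 + 22210 = 80440 km = 8.0440×10⁷ m.
r_a = 58230 + 321800 = 380030 km = 3.8003×10⁸ m.
Semi-major axis a = (r_p + r_a)/2 = (80440 + 3.8003×10⁵)/2 = 2.3024×10⁵ km = 2.302×10⁸ m.
By Kepler's third law T = 2π√(a³/μ) = 2π × 1.794×10⁴ = 1.127×10⁵ s.
= 31.31 h.

T ≈ 31.3 h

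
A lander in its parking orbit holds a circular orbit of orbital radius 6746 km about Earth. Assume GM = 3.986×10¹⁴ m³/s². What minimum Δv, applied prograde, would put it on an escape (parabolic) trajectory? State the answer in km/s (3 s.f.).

r = 6746 km = 6.746×10⁶ m.
Circular speed v_c = √(μ/r) = 7687 m/s.
Escape speed v_esc = √(2μ/r) = √2 × v_c = 10870 m/s.
Δv = v_esc − v_c = 3184 m/s = 3.184 km/s.

Δv ≈ 3.18 km/s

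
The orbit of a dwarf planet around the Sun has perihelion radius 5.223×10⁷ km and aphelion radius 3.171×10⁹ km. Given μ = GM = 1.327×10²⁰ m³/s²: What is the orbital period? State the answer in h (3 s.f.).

Semi-major axis a = (r_p + r_a)/2 = (5.2230×10⁷ + 3.1710×10⁹)/2 = 1.6116×10⁹ km = 1.612×10¹² m.
By Kepler's third law T = 2π√(a³/μ) = 2π × 1.776×10⁸ = 1.116×10⁹ s.
= 3.100×10⁵ h.

T ≈ 310000 h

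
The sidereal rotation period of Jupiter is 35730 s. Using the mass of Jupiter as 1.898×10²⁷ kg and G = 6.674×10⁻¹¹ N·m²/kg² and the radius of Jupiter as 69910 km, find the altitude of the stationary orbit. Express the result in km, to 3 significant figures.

μ = GM = 6.674×10⁻¹¹ × 1.898×10²⁷ = 1.267×10¹⁷ m³/s².
A synchronous orbit has period T, so by Kepler's third law a = (μT²/4π²)^(1/3).
μT²/4π² = 1.267×10¹⁷ × (3.573×10⁴)² / 39.48 = 4.096×10²⁴ m³.
a = 1.600×10⁸ m = 1.6000×10⁵ km.
Altitude h = a − R = 1.6000×10⁵ − 69910 = 90094 km.

h_sync ≈ 90100 km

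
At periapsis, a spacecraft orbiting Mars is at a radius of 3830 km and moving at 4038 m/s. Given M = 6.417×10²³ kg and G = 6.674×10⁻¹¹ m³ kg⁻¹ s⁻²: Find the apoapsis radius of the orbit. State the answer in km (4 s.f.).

μ = GM = 6.674×10⁻¹¹ × 6.417×10²³ = 4.283×10¹³ m³/s².
r_p = 3.830×10⁶ m.
Specific energy ε = v²/2 − μ/r = -3.029×10⁶ J/kg, so a = −μ/(2ε) = 7.069×10⁶ m.
The apsides satisfy r_p + r_a = 2a, so the apoapsis radius is 2a − r_p = 1.031×10⁷ m = 10308 km.

apoapsis radius ≈ 10310 km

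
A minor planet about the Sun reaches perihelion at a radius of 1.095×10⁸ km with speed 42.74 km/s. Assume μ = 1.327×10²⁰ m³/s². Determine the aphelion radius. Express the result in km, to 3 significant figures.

r_p = 1.095×10¹¹ m.
Specific energy ε = v²/2 − μ/r = -2.985×10⁸ J/kg, so a = −μ/(2ε) = 2.223×10¹¹ m.
The apsides satisfy r_p + r_a = 2a, so the aphelion radius is 2a − r_p = 3.350×10¹¹ m = 3.3503×10⁸ km.

aphelion radius ≈ 3.35×10⁸ km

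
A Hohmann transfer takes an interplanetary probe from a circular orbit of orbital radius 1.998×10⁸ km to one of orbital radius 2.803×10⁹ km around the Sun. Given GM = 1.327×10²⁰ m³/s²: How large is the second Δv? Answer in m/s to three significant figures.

r₁ = 1.998×10⁸ km = 1.998×10¹¹ m.
r₂ = 2.803×10⁹ km = 2.803×10¹² m.
Transfer ellipse a_t = (r₁ + r₂)/2 = 1.501×10¹² m.
At r₁: circular v_c1 = √(μ/r₁) = 25770 m/s; transfer-perihelion v_p = √[μ(2/r₁ − 1/a_t)] = 35210 m/s.
At r₂: circular v_c2 = √(μ/r₂) = 6881 m/s; transfer-aphelion v_a = √[μ(2/r₂ − 1/a_t)] = 2510 m/s.
Δv₂ = v_c2 − v_a = 4371 m/s.

Δv ≈ 4370 m/s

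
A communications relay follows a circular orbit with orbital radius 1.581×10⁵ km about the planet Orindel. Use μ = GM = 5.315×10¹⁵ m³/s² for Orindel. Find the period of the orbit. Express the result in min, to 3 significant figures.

T ≈ 2860 min

r = 1.581×10⁵ km = 1.581×10⁸ m.
Kepler's third law: T = 2π√(r³/μ) = 2π√((1.581×10⁸)³ / 5.315×10¹⁵).
r³/μ = 7.435×10⁸ s², so T = 2π × 2.727×10⁴ = 1.713×10⁵ s.
Converting: 1.713×10⁵ s ÷ 60.00 = 2855 min.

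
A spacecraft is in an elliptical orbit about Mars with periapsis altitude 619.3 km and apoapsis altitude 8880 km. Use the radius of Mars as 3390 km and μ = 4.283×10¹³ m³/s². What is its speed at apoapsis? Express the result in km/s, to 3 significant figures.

r_p = 3390 + 619.3 = 4009.3 km = 4.0093×10⁶ m.
r_a = 3390 + 8880 = 12270 km = 1.2270×10⁷ m.
Semi-major axis a = (r_p + r_a)/2 = 8139.6 km = 8.140×10⁶ m.
Vis-viva: v² = μ(2/r − 1/a) = 4.283×10¹³ × (1.630×10⁻⁷ − 1.229×10⁻⁷) = 1.719×10⁶ m²/s².
v = 1311 m/s = 1.311 km/s.

v ≈ 1.31 km/s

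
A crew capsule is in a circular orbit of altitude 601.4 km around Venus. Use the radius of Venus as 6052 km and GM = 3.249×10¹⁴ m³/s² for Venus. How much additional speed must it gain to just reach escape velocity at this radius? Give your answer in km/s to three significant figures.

Δv ≈ 2.89 km/s

r = 6052 + 601.4 = 6653.4 km = 6.6534×10⁶ m.
Circular speed v_c = √(μ/r) = 6988 m/s.
Escape speed v_esc = √(2μ/r) = √2 × v_c = 9883 m/s.
Δv = v_esc − v_c = 2895 m/s = 2.895 km/s.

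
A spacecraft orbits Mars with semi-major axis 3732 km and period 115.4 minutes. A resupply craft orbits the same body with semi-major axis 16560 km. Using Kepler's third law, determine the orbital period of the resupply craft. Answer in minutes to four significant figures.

T₂ ≈ 1079 minutes

Kepler's third law: T² ∝ a³, so T₂ = T₁ (a₂/a₁)^(3/2).
a₂/a₁ = 4.437, (a₂/a₁)^(3/2) = 9.347.
T₂ = 115.4 × 9.347 = 1079 minutes.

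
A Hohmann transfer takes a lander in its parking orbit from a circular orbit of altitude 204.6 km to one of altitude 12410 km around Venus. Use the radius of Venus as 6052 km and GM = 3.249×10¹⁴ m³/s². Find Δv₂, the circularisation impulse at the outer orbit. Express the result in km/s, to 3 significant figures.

Δv ≈ 1.21 km/s

r₁ = 6052 + 204.6 = 6256.6 km = 6.2566×10⁶ m.
r₂ = 6052 + 12410 = 18462 km = 1.8462×10⁷ m.
Transfer ellipse a_t = (r₁ + r₂)/2 = 1.236×10⁷ m.
At r₁: circular v_c1 = √(μ/r₁) = 7206 m/s; transfer-periapsis v_p = √[μ(2/r₁ − 1/a_t)] = 8807 m/s.
At r₂: circular v_c2 = √(μ/r₂) = 4195 m/s; transfer-apoapsis v_a = √[μ(2/r₂ − 1/a_t)] = 2985 m/s.
Δv₂ = v_c2 − v_a = 1210 m/s.
= 1.210 km/s.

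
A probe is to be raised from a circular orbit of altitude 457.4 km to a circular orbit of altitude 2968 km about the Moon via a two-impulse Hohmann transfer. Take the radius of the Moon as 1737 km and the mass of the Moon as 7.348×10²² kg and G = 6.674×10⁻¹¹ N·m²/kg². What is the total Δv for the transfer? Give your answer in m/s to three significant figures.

μ = GM = 6.674×10⁻¹¹ × 7.348×10²² = 4.904×10¹² m³/s².
r₁ = 1737 + 457.4 = 2194.4 km = 2.1944×10⁶ m.
r₂ = 1737 + 2968 = 4705.0 km = 4.7050×10⁶ m.
Transfer ellipse a_t = (r₁ + r₂)/2 = 3.450×10⁶ m.
At r₁: circular v_c1 = √(μ/r₁) = 1495 m/s; transfer-perilune v_p = √[μ(2/r₁ − 1/a_t)] = 1746 m/s.
Δv₁ = v_p − v_c1 = 250.9 m/s.
At r₂: circular v_c2 = √(μ/r₂) = 1021 m/s; transfer-apolune v_a = √[μ(2/r₂ − 1/a_t)] = 814.3 m/s.
Δv₂ = v_c2 − v_a = 206.7 m/s.
Total Δv = Δv₁ + Δv₂ = 457.6 m/s.

Δv_total ≈ 458 m/s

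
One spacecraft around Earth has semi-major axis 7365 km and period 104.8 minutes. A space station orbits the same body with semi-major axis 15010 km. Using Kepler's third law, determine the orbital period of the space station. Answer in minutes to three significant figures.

Kepler's third law: T² ∝ a³, so T₂ = T₁ (a₂/a₁)^(3/2).
a₂/a₁ = 2.038, (a₂/a₁)^(3/2) = 2.909.
T₂ = 104.8 × 2.909 = 304.9 minutes.

T₂ ≈ 305 minutes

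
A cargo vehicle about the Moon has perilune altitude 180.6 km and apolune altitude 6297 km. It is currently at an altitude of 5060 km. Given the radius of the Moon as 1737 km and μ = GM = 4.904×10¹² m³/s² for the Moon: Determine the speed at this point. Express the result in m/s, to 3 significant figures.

r_p = 1737 + 180.6 = 1917.6 km = 1.9176×10⁶ m.
r_a = 1737 + 6297 = 8034.0 km = 8.0340×10⁶ m.
r = 1737 + 5060 = 6797.0 km = 6.797×10⁶ m.
Semi-major axis a = (r_p + r_a)/2 = 4975.8 km = 4.976×10⁶ m.
Vis-viva: v² = μ(2/r − 1/a) = 4.904×10¹² × (2.942×10⁻⁷ − 2.010×10⁻⁷) = 4.574×10⁵ m²/s².
v = 676.3 m/s.

v ≈ 676 m/s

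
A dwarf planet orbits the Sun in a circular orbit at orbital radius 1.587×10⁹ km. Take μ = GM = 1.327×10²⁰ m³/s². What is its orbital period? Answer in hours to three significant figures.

T ≈ 303000 hours

r = 1.587×10⁹ km = 1.587×10¹² m.
Kepler's third law: T = 2π√(r³/μ) = 2π√((1.587×10¹²)³ / 1.327×10²⁰).
r³/μ = 3.012×10¹⁶ s², so T = 2π × 1.736×10⁸ = 1.090×10⁹ s.
Converting: 1.090×10⁹ s ÷ 3600 = 3.029×10⁵ hours.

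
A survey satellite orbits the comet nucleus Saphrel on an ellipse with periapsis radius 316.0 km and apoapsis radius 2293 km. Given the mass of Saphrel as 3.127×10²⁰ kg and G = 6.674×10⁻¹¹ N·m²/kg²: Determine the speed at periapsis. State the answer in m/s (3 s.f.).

v ≈ 341 m/s

μ = GM = 6.674×10⁻¹¹ × 3.127×10²⁰ = 2.087×10¹⁰ m³/s².
Semi-major axis a = (r_p + r_a)/2 = 1304.5 km = 1.304×10⁶ m.
Vis-viva: v² = μ(2/r − 1/a) = 2.087×10¹⁰ × (6.329×10⁻⁶ − 7.666×10⁻⁷) = 1.161×10⁵ m²/s².
v = 340.7 m/s.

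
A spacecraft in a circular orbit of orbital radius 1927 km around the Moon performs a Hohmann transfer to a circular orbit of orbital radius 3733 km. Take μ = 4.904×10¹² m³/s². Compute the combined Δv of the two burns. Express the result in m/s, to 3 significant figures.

r₁ = 1927 km = 1.927×10⁶ m.
r₂ = 3733 km = 3.733×10⁶ m.
Transfer ellipse a_t = (r₁ + r₂)/2 = 2.830×10⁶ m.
At r₁: circular v_c1 = √(μ/r₁) = 1595 m/s; transfer-perilune v_p = √[μ(2/r₁ − 1/a_t)] = 1832 m/s.
Δv₁ = v_p − v_c1 = 236.9 m/s.
At r₂: circular v_c2 = √(μ/r₂) = 1146 m/s; transfer-apolune v_a = √[μ(2/r₂ − 1/a_t)] = 945.8 m/s.
Δv₂ = v_c2 − v_a = 200.4 m/s.
Total Δv = Δv₁ + Δv₂ = 437.3 m/s.

Δv_total ≈ 437 m/s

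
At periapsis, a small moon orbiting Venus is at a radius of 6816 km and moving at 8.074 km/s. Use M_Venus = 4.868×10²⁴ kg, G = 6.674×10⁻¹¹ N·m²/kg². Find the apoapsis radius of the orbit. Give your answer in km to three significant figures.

μ = GM = 6.674×10⁻¹¹ × 4.868×10²⁴ = 3.249×10¹⁴ m³/s².
r_p = 6.816×10⁶ m.
Specific energy ε = v²/2 − μ/r = -1.507×10⁷ J/kg, so a = −μ/(2ε) = 1.078×10⁷ m.
The apsides satisfy r_p + r_a = 2a, so the apoapsis radius is 2a − r_p = 1.474×10⁷ m = 14741 km.

apoapsis radius ≈ 14700 km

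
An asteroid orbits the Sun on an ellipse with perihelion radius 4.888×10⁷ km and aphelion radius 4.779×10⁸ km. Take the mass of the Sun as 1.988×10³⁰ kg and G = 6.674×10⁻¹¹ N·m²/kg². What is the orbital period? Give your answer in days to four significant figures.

T ≈ 853.4 days

μ = GM = 6.674×10⁻¹¹ × 1.988×10³⁰ = 1.327×10²⁰ m³/s².
Semi-major axis a = (r_p + r_a)/2 = (4.8880×10⁷ + 4.7790×10⁸)/2 = 2.6339×10⁸ km = 2.634×10¹¹ m.
By Kepler's third law T = 2π√(a³/μ) = 2π × 1.174×10⁷ = 7.374×10⁷ s.
= 853.4 days.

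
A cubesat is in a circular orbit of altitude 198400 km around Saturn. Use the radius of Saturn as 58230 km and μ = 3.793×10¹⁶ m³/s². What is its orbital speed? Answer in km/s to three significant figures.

r = 58230 + 198400 = 256630 km = 2.5663×10⁸ m.
For a circular orbit v = √(μ/r) = √(3.793×10¹⁶ / 2.566×10⁸) = √(1.478×10⁸) = 12160 m/s.
That is 12.16 km/s.

v ≈ 12.2 km/s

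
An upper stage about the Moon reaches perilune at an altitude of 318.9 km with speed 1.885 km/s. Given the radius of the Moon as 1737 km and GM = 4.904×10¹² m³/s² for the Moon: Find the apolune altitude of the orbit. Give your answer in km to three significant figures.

apolune altitude ≈ 4260 km

r_p = 1737 + 318.9 = 2055.9 km = 2.056×10⁶ m.
Specific energy ε = v²/2 − μ/r = -6.087×10⁵ J/kg, so a = −μ/(2ε) = 4.028×10⁶ m.
The apsides satisfy r_p + r_a = 2a, so the apolune radius is 2a − r_p = 6.000×10⁶ m = 6000.4 km.
Apolune altitude = 6000.4 − 1737 = 4263.4 km.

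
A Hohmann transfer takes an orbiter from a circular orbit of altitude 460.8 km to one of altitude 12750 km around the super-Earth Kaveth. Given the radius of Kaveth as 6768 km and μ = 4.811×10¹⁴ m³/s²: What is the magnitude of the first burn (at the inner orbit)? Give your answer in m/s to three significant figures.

r₁ = 6768 + 460.8 = 7228.8 km = 7.2288×10⁶ m.
r₂ = 6768 + 12750 = 19518 km = 1.9518×10⁷ m.
Transfer ellipse a_t = (r₁ + r₂)/2 = 1.337×10⁷ m.
At r₁: circular v_c1 = √(μ/r₁) = 8158 m/s; transfer-periapsis v_p = √[μ(2/r₁ − 1/a_t)] = 9856 m/s.
Δv₁ = v_p − v_c1 = 1698 m/s.

Δv ≈ 1700 m/s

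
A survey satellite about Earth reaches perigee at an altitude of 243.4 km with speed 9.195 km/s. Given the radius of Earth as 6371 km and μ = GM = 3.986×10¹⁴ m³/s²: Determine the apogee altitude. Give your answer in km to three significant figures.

r_p = 6371 + 243.4 = 6614.4 km = 6.614×10⁶ m.
Specific energy ε = v²/2 − μ/r = -1.799×10⁷ J/kg, so a = −μ/(2ε) = 1.108×10⁷ m.
The apsides satisfy r_p + r_a = 2a, so the apogee radius is 2a − r_p = 1.554×10⁷ m = 15544 km.
Apogee altitude = 15544 − 6371 = 9173.3 km.

apogee altitude ≈ 9170 km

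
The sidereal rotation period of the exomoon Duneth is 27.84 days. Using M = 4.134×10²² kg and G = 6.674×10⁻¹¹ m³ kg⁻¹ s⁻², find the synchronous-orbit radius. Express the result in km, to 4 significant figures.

μ = GM = 6.674×10⁻¹¹ × 4.134×10²² = 2.759×10¹² m³/s².
T = 27.84 days = 2.405×10⁶ s.
A synchronous orbit has period T, so by Kepler's third law a = (μT²/4π²)^(1/3).
μT²/4π² = 2.759×10¹² × (2.405×10⁶)² / 39.48 = 4.044×10²³ m³.
a = 7.395×10⁷ m = 73947 km.

r_sync ≈ 73950 km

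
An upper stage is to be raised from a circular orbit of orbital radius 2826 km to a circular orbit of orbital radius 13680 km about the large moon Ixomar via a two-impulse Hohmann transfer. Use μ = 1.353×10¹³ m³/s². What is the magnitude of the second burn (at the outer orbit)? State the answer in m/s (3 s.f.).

r₁ = 2826 km = 2.826×10⁶ m.
r₂ = 13680 km = 1.368×10⁷ m.
Transfer ellipse a_t = (r₁ + r₂)/2 = 8.253×10⁶ m.
At r₁: circular v_c1 = √(μ/r₁) = 2188 m/s; transfer-periapsis v_p = √[μ(2/r₁ − 1/a_t)] = 2817 m/s.
At r₂: circular v_c2 = √(μ/r₂) = 994.5 m/s; transfer-apoapsis v_a = √[μ(2/r₂ − 1/a_t)] = 582.0 m/s.
Δv₂ = v_c2 − v_a = 412.6 m/s.

Δv ≈ 413 m/s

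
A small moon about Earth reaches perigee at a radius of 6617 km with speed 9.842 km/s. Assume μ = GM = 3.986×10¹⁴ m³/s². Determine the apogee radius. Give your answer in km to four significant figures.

r_p = 6.617×10⁶ m.
Specific energy ε = v²/2 − μ/r = -1.181×10⁷ J/kg, so a = −μ/(2ε) = 1.688×10⁷ m.
The apsides satisfy r_p + r_a = 2a, so the apogee radius is 2a − r_p = 2.714×10⁷ m = 27145 km.

apogee radius ≈ 27140 km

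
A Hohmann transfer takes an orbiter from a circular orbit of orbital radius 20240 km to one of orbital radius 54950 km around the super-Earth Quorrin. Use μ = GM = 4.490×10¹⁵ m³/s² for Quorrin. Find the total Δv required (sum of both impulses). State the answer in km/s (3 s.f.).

Δv_total ≈ 5.52 km/s

r₁ = 20240 km = 2.024×10⁷ m.
r₂ = 54950 km = 5.495×10⁷ m.
Transfer ellipse a_t = (r₁ + r₂)/2 = 3.760×10⁷ m.
At r₁: circular v_c1 = √(μ/r₁) = 14890 m/s; transfer-periapsis v_p = √[μ(2/r₁ − 1/a_t)] = 18010 m/s.
Δv₁ = v_p − v_c1 = 3113 m/s.
At r₂: circular v_c2 = √(μ/r₂) = 9039 m/s; transfer-apoapsis v_a = √[μ(2/r₂ − 1/a_t)] = 6633 m/s.
Δv₂ = v_c2 − v_a = 2407 m/s.
Total Δv = Δv₁ + Δv₂ = 5519 m/s = 5.519 km/s.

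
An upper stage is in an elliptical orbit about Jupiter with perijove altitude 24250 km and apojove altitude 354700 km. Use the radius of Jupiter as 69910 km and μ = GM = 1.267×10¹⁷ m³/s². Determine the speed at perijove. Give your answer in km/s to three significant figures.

r_p = 69910 + 24250 = 94160 km = 9.4160×10⁷ m.
r_a = 69910 + 354700 = 424610 km = 4.2461×10⁸ m.
Semi-major axis a = (r_p + r_a)/2 = 2.5938×10⁵ km = 2.594×10⁸ m.
Vis-viva: v² = μ(2/r − 1/a) = 1.267×10¹⁷ × (2.124×10⁻⁸ − 3.855×10⁻⁹) = 2.203×10⁹ m²/s².
v = 46930 m/s = 46.93 km/s.

v ≈ 46.9 km/s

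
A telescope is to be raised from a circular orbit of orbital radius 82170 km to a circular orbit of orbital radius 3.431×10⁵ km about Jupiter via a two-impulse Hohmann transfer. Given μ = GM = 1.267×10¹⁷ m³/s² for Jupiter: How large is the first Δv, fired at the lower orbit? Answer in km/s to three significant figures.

r₁ = 82170 km = 8.217×10⁷ m.
r₂ = 3.431×10⁵ km = 3.431×10⁸ m.
Transfer ellipse a_t = (r₁ + r₂)/2 = 2.126×10⁸ m.
At r₁: circular v_c1 = √(μ/r₁) = 39270 m/s; transfer-perijove v_p = √[μ(2/r₁ − 1/a_t)] = 49880 m/s.
Δv₁ = v_p − v_c1 = 10610 m/s.
= 10.61 km/s.

Δv ≈ 10.6 km/s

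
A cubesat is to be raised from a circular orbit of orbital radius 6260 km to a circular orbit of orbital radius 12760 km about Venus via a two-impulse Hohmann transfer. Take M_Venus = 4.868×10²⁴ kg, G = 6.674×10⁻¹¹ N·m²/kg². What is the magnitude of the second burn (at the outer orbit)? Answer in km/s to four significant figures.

μ = GM = 6.674×10⁻¹¹ × 4.868×10²⁴ = 3.249×10¹⁴ m³/s².
r₁ = 6260 km = 6.260×10⁶ m.
r₂ = 12760 km = 1.276×10⁷ m.
Transfer ellipse a_t = (r₁ + r₂)/2 = 9.510×10⁶ m.
At r₁: circular v_c1 = √(μ/r₁) = 7204 m/s; transfer-periapsis v_p = √[μ(2/r₁ − 1/a_t)] = 8345 m/s.
At r₂: circular v_c2 = √(μ/r₂) = 5046 m/s; transfer-apoapsis v_a = √[μ(2/r₂ − 1/a_t)] = 4094 m/s.
Δv₂ = v_c2 − v_a = 952.0 m/s.
= 0.952 km/s.

Δv ≈ 0.952 km/s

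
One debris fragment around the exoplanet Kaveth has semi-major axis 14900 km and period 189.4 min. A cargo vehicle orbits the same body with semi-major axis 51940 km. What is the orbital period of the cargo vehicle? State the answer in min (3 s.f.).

Kepler's third law: T² ∝ a³, so T₂ = T₁ (a₂/a₁)^(3/2).
a₂/a₁ = 3.486, (a₂/a₁)^(3/2) = 6.508.
T₂ = 189.4 × 6.508 = 1233 min.

T₂ ≈ 1230 min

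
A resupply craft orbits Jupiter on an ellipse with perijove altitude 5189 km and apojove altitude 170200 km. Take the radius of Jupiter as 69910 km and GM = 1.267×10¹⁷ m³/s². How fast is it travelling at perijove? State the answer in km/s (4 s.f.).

v ≈ 50.70 km/s

r_p = 69910 + 5189 = 75099 km = 7.5099×10⁷ m.
r_a = 69910 + 170200 = 240110 km = 2.4011×10⁸ m.
Semi-major axis a = (r_p + r_a)/2 = 1.5760×10⁵ km = 1.576×10⁸ m.
Vis-viva: v² = μ(2/r − 1/a) = 1.267×10¹⁷ × (2.663×10⁻⁸ − 6.345×10⁻⁹) = 2.570×10⁹ m²/s².
v = 50700 m/s = 50.70 km/s.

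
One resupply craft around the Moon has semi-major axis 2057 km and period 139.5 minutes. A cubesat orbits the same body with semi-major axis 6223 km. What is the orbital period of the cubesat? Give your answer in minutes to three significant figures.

Kepler's third law: T² ∝ a³, so T₂ = T₁ (a₂/a₁)^(3/2).
a₂/a₁ = 3.025, (a₂/a₁)^(3/2) = 5.262.
T₂ = 139.5 × 5.262 = 734.0 minutes.

T₂ ≈ 734 minutes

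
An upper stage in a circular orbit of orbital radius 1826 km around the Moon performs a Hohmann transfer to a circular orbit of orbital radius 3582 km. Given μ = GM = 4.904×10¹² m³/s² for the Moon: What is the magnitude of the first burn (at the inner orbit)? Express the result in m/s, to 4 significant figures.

Δv ≈ 247.4 m/s

r₁ = 1826 km = 1.826×10⁶ m.
r₂ = 3582 km = 3.582×10⁶ m.
Transfer ellipse a_t = (r₁ + r₂)/2 = 2.704×10⁶ m.
At r₁: circular v_c1 = √(μ/r₁) = 1639 m/s; transfer-perilune v_p = √[μ(2/r₁ − 1/a_t)] = 1886 m/s.
Δv₁ = v_p − v_c1 = 247.4 m/s.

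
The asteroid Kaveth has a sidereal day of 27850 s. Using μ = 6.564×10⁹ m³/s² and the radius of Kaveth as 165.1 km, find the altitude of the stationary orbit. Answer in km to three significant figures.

A synchronous orbit has period T, so by Kepler's third law a = (μT²/4π²)^(1/3).
μT²/4π² = 6.564×10⁹ × (2.785×10⁴)² / 39.48 = 1.290×10¹⁷ m³.
a = 5.052×10⁵ m = 505.23 km.
Altitude h = a − R = 505.23 − 165.1 = 340.13 km.

h_sync ≈ 340 km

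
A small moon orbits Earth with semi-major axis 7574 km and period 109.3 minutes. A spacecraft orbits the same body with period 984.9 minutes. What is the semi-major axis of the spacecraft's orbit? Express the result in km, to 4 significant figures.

a₂ ≈ 32800 km

Kepler's third law: a³ ∝ T², so a₂ = a₁ (T₂/T₁)^(2/3).
T₂/T₁ = 9.011, (T₂/T₁)^(2/3) = 4.330.
a₂ = 7574 × 4.330 = 32800 km.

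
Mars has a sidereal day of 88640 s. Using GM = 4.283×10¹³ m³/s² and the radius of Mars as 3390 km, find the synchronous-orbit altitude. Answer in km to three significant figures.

A synchronous orbit has period T, so by Kepler's third law a = (μT²/4π²)^(1/3).
μT²/4π² = 4.283×10¹³ × (8.864×10⁴)² / 39.48 = 8.524×10²¹ m³.
a = 2.043×10⁷ m = 20428 km.
Altitude h = a − R = 20428 − 3390 = 17038 km.

h_sync ≈ 17000 km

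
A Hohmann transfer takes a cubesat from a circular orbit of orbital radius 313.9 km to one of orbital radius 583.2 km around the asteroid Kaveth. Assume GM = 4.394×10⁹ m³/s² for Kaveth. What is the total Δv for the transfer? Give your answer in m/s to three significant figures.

r₁ = 313.9 km = 3.139×10⁵ m.
r₂ = 583.2 km = 5.832×10⁵ m.
Transfer ellipse a_t = (r₁ + r₂)/2 = 4.486×10⁵ m.
At r₁: circular v_c1 = √(μ/r₁) = 118.3 m/s; transfer-periapsis v_p = √[μ(2/r₁ − 1/a_t)] = 134.9 m/s.
Δv₁ = v_p − v_c1 = 16.59 m/s.
At r₂: circular v_c2 = √(μ/r₂) = 86.80 m/s; transfer-apoapsis v_a = √[μ(2/r₂ − 1/a_t)] = 72.61 m/s.
Δv₂ = v_c2 − v_a = 14.19 m/s.
Total Δv = Δv₁ + Δv₂ = 30.78 m/s.

Δv_total ≈ 30.8 m/s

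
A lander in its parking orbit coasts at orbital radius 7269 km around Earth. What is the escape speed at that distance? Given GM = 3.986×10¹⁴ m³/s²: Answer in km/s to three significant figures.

r = 7269 km = 7.269×10⁶ m.
Escape speed v_esc = √(2μ/r) = √(2 × 3.986×10¹⁴ / 7.269×10⁶) = √(1.097×10⁸) = 10470 m/s.
= 10.47 km/s.

v_esc ≈ 10.5 km/s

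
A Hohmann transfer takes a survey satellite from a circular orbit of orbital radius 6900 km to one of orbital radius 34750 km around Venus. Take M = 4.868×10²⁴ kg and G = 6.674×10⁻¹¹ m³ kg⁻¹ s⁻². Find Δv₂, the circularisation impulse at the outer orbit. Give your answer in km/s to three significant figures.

Δv ≈ 1.30 km/s

μ = GM = 6.674×10⁻¹¹ × 4.868×10²⁴ = 3.249×10¹⁴ m³/s².
r₁ = 6900 km = 6.900×10⁶ m.
r₂ = 34750 km = 3.475×10⁷ m.
Transfer ellipse a_t = (r₁ + r₂)/2 = 2.082×10⁷ m.
At r₁: circular v_c1 = √(μ/r₁) = 6862 m/s; transfer-periapsis v_p = √[μ(2/r₁ − 1/a_t)] = 8864 m/s.
At r₂: circular v_c2 = √(μ/r₂) = 3058 m/s; transfer-apoapsis v_a = √[μ(2/r₂ − 1/a_t)] = 1760 m/s.
Δv₂ = v_c2 − v_a = 1298 m/s.
= 1.298 km/s.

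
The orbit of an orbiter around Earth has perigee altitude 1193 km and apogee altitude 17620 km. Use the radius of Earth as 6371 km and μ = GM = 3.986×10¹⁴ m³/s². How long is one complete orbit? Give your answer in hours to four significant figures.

T ≈ 5.479 hours

r_p = 6371 + 1193 = 7564.0 km = 7.5640×10⁶ m.
r_a = 6371 + 17620 = 23991 km = 2.3991×10⁷ m.
Semi-major axis a = (r_p + r_a)/2 = (7564.0 + 23991)/2 = 15778 km = 1.578×10⁷ m.
By Kepler's third law T = 2π√(a³/μ) = 2π × 3.139×10³ = 1.972×10⁴ s.
= 5.479 hours.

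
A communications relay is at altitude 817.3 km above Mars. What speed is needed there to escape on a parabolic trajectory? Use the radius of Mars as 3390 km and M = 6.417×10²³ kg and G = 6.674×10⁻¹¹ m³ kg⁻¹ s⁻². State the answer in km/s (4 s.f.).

v_esc ≈ 4.512 km/s

μ = GM = 6.674×10⁻¹¹ × 6.417×10²³ = 4.283×10¹³ m³/s².
r = 3390 + 817.3 = 4207.3 km = 4.2073×10⁶ m.
Escape speed v_esc = √(2μ/r) = √(2 × 4.283×10¹³ / 4.207×10⁶) = √(2.036×10⁷) = 4512 m/s.
= 4.512 km/s.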